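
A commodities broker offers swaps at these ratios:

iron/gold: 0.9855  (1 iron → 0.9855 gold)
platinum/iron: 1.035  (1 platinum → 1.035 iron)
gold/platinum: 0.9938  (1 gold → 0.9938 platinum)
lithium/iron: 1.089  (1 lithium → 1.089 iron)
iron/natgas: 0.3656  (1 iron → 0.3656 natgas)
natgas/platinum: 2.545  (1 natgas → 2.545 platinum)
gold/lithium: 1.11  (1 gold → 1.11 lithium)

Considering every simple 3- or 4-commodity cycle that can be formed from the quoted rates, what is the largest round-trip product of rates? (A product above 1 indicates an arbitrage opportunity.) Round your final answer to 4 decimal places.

1.1913

iron→gold→lithium→iron: 0.9855 × 1.11 × 1.089 = 1.19126
iron→gold→platinum→iron: 0.9855 × 0.9938 × 1.035 = 1.01367
iron→natgas→platinum→iron: 0.3656 × 2.545 × 1.035 = 0.96302
Maximum is iron→gold→lithium→iron at 1.1913; arbitrage exists.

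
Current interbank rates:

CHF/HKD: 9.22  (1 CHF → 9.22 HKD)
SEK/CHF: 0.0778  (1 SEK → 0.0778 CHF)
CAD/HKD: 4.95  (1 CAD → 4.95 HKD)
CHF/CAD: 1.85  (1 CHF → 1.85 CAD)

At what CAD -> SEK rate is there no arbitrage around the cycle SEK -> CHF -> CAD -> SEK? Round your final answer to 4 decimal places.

6.9478

Known legs of the cycle: 0.0778 × 1.85 = 0.14393
For no arbitrage the full-cycle product must be 1, so the missing rate is 1 / 0.14393 ≈ 6.947822.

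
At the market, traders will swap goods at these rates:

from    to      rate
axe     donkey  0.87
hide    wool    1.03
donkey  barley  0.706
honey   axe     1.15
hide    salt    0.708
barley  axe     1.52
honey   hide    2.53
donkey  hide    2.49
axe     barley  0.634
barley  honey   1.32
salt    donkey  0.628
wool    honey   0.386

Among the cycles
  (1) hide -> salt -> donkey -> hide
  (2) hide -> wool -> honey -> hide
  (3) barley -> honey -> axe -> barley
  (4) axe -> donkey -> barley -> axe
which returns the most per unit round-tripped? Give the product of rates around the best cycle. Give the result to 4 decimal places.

(1) 0.708 × 0.628 × 2.49 = 1.10711
(2) 1.03 × 0.386 × 2.53 = 1.00588
(3) 1.32 × 1.15 × 0.634 = 0.96241
(4) 0.87 × 0.706 × 1.52 = 0.93361
Highest is cycle (1) at 1.1071 (>1, arbitrage).

1.1071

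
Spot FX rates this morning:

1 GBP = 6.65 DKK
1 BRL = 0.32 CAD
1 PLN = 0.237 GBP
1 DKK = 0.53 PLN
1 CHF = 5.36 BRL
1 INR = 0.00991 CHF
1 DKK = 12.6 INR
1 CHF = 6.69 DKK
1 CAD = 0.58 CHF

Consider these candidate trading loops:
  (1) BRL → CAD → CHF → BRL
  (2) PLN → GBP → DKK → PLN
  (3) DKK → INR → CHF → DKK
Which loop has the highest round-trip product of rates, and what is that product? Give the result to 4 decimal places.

0.9948

(1) 0.32 × 0.58 × 5.36 = 0.99482
(2) 0.237 × 6.65 × 0.53 = 0.83531
(3) 12.6 × 0.00991 × 6.69 = 0.83535
Highest is cycle (1) at 0.9948 (≤1, no arbitrage).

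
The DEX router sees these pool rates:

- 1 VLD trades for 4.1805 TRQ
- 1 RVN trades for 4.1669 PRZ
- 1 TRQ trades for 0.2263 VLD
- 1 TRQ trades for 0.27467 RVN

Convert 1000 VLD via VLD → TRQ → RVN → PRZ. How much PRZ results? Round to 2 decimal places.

1000 VLD × 4.1805 = 4180.5 TRQ
4180.5 TRQ × 0.27467 = 1148.257935 RVN
1148.257935 RVN × 4.1669 = 4784.6759893515 PRZ

4784.68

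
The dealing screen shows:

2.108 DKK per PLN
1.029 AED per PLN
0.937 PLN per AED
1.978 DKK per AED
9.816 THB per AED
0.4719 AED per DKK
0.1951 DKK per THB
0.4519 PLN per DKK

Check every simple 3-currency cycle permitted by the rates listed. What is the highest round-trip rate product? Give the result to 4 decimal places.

0.9321

PLN→DKK→AED→PLN: 2.108 × 0.4719 × 0.937 = 0.93209
PLN→AED→DKK→PLN: 1.029 × 1.978 × 0.4519 = 0.91978
DKK→AED→THB→DKK: 0.4719 × 9.816 × 0.1951 = 0.90374
Maximum is PLN→DKK→AED→PLN at 0.9321; no arbitrage — every cycle loses value.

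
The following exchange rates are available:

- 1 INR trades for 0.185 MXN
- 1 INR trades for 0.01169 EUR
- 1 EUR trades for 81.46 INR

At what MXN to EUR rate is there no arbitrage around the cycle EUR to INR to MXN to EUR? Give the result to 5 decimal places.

0.06636

Known legs of the cycle: 81.46 × 0.185 = 15.0701
For no arbitrage the full-cycle product must be 1, so the missing rate is 1 / 15.0701 ≈ 0.0663566.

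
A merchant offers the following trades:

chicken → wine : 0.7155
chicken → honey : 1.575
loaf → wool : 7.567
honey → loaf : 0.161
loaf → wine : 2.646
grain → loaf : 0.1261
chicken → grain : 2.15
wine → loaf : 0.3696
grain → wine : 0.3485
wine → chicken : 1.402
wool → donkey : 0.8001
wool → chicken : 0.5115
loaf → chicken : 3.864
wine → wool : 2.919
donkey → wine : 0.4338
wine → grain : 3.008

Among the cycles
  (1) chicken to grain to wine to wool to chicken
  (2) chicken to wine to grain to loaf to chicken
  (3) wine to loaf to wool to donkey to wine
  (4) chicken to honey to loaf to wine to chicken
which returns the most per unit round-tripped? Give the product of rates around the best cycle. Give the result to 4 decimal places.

1.1187

(1) 2.15 × 0.3485 × 2.919 × 0.5115 = 1.11872
(2) 0.7155 × 3.008 × 0.1261 × 3.864 = 1.04867
(3) 0.3696 × 7.567 × 0.8001 × 0.4338 = 0.97071
(4) 1.575 × 0.161 × 2.646 × 1.402 = 0.94069
Highest is cycle (1) at 1.1187 (>1, arbitrage).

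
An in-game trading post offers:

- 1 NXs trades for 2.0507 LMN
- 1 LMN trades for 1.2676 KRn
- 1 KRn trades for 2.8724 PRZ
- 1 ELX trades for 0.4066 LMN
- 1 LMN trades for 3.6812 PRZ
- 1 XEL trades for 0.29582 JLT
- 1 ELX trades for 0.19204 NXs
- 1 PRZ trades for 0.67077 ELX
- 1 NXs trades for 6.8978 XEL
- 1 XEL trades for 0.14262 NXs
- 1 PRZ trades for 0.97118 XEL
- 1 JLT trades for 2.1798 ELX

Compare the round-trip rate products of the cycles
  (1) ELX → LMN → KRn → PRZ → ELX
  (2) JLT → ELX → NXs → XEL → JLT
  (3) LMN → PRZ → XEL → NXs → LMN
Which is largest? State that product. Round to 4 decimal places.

(1) 0.4066 × 1.2676 × 2.8724 × 0.67077 = 0.99304
(2) 2.1798 × 0.19204 × 6.8978 × 0.29582 = 0.85417
(3) 3.6812 × 0.97118 × 0.14262 × 2.0507 = 1.04561
Highest is cycle (3) at 1.0456 (>1, arbitrage).

1.0456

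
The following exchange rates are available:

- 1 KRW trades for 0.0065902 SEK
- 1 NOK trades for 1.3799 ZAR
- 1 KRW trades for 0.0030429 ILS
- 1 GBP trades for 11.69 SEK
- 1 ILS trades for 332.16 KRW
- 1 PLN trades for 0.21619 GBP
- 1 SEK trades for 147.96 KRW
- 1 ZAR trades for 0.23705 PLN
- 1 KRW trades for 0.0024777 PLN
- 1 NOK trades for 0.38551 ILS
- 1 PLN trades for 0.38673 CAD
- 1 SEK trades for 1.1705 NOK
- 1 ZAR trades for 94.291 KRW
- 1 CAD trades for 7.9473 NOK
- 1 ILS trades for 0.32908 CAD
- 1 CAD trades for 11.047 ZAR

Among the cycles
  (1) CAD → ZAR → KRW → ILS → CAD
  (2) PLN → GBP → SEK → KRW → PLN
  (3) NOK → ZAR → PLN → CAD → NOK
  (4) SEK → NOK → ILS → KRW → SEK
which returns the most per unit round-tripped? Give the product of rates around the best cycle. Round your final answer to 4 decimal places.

1.0430

(1) 11.047 × 94.291 × 0.0030429 × 0.32908 = 1.04305
(2) 0.21619 × 11.69 × 147.96 × 0.0024777 = 0.92650
(3) 1.3799 × 0.23705 × 0.38673 × 7.9473 = 1.00534
(4) 1.1705 × 0.38551 × 332.16 × 0.0065902 = 0.98776
Highest is cycle (1) at 1.0430 (>1, arbitrage).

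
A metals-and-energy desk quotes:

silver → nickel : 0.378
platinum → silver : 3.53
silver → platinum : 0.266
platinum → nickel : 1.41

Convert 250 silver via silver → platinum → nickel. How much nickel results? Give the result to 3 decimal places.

93.765

250 silver × 0.266 = 66.5 platinum
66.5 platinum × 1.41 = 93.765 nickel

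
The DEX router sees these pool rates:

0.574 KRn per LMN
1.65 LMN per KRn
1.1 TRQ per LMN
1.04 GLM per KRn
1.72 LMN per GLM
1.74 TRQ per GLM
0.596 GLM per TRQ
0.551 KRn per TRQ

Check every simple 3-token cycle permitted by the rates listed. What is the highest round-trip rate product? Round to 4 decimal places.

TRQ→GLM→LMN→TRQ: 0.596 × 1.72 × 1.1 = 1.12763
KRn→GLM→LMN→KRn: 1.04 × 1.72 × 0.574 = 1.02677
KRn→LMN→TRQ→KRn: 1.65 × 1.1 × 0.551 = 1.00007
KRn→GLM→TRQ→KRn: 1.04 × 1.74 × 0.551 = 0.99709
Maximum is TRQ→GLM→LMN→TRQ at 1.1276; arbitrage exists.

1.1276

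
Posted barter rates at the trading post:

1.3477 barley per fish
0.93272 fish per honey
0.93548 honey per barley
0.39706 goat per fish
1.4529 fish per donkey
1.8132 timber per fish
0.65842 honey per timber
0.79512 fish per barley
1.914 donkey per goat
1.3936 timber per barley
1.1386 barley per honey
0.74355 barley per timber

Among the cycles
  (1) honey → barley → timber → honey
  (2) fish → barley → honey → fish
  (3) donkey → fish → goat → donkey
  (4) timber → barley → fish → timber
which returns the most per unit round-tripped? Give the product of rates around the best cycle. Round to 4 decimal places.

(1) 1.1386 × 1.3936 × 0.65842 = 1.04475
(2) 1.3477 × 0.93548 × 0.93272 = 1.17592
(3) 1.4529 × 0.39706 × 1.914 = 1.10416
(4) 0.74355 × 0.79512 × 1.8132 = 1.07198
Highest is cycle (2) at 1.1759 (>1, arbitrage).

1.1759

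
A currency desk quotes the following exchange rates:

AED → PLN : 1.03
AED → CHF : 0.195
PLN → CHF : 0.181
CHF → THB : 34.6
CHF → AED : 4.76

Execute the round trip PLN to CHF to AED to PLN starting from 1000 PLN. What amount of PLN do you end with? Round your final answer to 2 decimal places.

887.41

1000 PLN × 0.181 = 181 CHF
181 CHF × 4.76 = 861.56 AED
861.56 AED × 1.03 = 887.4068 PLN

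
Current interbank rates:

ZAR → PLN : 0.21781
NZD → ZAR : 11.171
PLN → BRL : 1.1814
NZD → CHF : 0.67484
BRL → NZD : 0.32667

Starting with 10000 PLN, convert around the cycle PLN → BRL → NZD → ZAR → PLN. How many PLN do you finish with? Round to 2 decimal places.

10000 PLN × 1.1814 = 11814 BRL
11814 BRL × 0.32667 = 3859.27938 NZD
3859.27938 NZD × 11.171 = 43112.00995398 ZAR
43112.00995398 ZAR × 0.21781 = 9390.2268880763838 PLN

9390.23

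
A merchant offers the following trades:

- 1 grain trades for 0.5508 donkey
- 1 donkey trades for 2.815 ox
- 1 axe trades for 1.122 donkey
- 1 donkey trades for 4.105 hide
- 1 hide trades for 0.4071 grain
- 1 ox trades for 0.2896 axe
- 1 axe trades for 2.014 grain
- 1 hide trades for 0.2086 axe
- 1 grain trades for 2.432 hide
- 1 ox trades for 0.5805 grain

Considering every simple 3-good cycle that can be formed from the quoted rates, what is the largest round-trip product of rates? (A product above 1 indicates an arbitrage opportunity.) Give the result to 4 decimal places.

1.0217

axe→grain→hide→axe: 2.014 × 2.432 × 0.2086 = 1.02173
axe→donkey→hide→axe: 1.122 × 4.105 × 0.2086 = 0.96077
donkey→hide→grain→donkey: 4.105 × 0.4071 × 0.5508 = 0.92047
axe→donkey→ox→axe: 1.122 × 2.815 × 0.2896 = 0.91468
ox→grain→donkey→ox: 0.5805 × 0.5508 × 2.815 = 0.90007
Maximum is axe→grain→hide→axe at 1.0217; arbitrage exists.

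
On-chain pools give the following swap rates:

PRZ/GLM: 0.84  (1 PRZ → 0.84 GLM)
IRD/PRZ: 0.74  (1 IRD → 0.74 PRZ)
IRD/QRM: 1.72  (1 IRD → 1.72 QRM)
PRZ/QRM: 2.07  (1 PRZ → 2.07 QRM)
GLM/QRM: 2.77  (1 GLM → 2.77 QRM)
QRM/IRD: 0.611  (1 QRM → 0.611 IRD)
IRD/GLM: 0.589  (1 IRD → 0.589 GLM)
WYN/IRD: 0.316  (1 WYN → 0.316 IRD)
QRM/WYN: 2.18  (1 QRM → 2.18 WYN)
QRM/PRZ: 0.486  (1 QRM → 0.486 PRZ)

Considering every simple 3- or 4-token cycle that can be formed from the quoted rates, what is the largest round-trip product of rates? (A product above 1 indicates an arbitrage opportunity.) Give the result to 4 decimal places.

1.1849

WYN→IRD→QRM→WYN: 0.316 × 1.72 × 2.18 = 1.18487
QRM→PRZ→GLM→QRM: 0.486 × 0.84 × 2.77 = 1.13082
WYN→IRD→GLM→QRM→WYN: 0.316 × 0.589 × 2.77 × 2.18 = 1.12393
WYN→IRD→PRZ→QRM→WYN: 0.316 × 0.74 × 2.07 × 2.18 = 1.05523
IRD→PRZ→GLM→QRM→IRD: 0.74 × 0.84 × 2.77 × 0.611 = 1.05204
IRD→GLM→QRM→IRD: 0.589 × 2.77 × 0.611 = 0.99686
IRD→PRZ→QRM→IRD: 0.74 × 2.07 × 0.611 = 0.93593
Maximum is WYN→IRD→QRM→WYN at 1.1849; arbitrage exists.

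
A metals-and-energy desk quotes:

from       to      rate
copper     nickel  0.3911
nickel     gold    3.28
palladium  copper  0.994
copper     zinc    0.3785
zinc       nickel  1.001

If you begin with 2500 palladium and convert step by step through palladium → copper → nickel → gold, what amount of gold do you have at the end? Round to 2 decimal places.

2500 palladium × 0.994 = 2485 copper
2485 copper × 0.3911 = 971.8835 nickel
971.8835 nickel × 3.28 = 3187.77788 gold

3187.78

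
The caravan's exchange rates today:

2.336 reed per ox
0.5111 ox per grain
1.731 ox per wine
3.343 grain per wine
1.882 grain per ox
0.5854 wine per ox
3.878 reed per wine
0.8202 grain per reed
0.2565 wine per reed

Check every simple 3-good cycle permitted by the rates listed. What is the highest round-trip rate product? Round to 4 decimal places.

wine→ox→reed→wine: 1.731 × 2.336 × 0.2565 = 1.03719
grain→ox→wine→grain: 0.5111 × 0.5854 × 3.343 = 1.00022
grain→ox→reed→grain: 0.5111 × 2.336 × 0.8202 = 0.97926
Maximum is wine→ox→reed→wine at 1.0372; arbitrage exists.

1.0372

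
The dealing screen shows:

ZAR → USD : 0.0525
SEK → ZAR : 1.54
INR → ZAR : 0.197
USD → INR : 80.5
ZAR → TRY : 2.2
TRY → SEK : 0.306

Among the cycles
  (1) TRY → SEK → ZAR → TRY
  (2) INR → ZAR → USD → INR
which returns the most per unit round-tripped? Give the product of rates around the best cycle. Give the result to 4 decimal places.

1.0367

(1) 0.306 × 1.54 × 2.2 = 1.03673
(2) 0.197 × 0.0525 × 80.5 = 0.83257
Highest is cycle (1) at 1.0367 (>1, arbitrage).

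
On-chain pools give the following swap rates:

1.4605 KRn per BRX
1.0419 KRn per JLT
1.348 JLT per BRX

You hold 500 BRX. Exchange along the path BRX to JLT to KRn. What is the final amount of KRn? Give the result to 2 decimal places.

702.24

500 BRX × 1.348 = 674 JLT
674 JLT × 1.0419 = 702.2406 KRn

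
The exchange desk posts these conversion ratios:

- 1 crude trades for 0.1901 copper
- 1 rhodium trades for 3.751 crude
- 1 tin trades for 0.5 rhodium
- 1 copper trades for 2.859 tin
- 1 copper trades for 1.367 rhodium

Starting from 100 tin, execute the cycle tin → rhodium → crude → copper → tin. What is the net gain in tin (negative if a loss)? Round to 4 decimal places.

100 tin × 0.5 = 50 rhodium
50 rhodium × 3.751 = 187.55 crude
187.55 crude × 0.1901 = 35.653255 copper
35.653255 copper × 2.859 = 101.932656045 tin
Net change: 101.932656045 − 100 = 1.932656045 tin

1.9327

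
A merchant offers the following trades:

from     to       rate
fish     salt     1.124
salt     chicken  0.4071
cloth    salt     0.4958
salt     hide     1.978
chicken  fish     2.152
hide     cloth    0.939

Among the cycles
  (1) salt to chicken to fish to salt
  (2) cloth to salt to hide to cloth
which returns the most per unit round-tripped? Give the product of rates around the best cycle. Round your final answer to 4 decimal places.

(1) 0.4071 × 2.152 × 1.124 = 0.98471
(2) 0.4958 × 1.978 × 0.939 = 0.92087
Highest is cycle (1) at 0.9847 (≤1, no arbitrage).

0.9847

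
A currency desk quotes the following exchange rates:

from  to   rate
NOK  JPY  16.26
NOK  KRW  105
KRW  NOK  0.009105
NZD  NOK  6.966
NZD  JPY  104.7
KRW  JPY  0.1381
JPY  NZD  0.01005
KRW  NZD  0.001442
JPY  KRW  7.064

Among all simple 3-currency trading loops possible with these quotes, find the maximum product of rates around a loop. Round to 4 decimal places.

NOK→JPY→NZD→NOK: 16.26 × 0.01005 × 6.966 = 1.13833
KRW→NZD→JPY→KRW: 0.001442 × 104.7 × 7.064 = 1.06650
KRW→NZD→NOK→KRW: 0.001442 × 6.966 × 105 = 1.05472
KRW→NOK→JPY→KRW: 0.009105 × 16.26 × 7.064 = 1.04581
Maximum is NOK→JPY→NZD→NOK at 1.1383; arbitrage exists.

1.1383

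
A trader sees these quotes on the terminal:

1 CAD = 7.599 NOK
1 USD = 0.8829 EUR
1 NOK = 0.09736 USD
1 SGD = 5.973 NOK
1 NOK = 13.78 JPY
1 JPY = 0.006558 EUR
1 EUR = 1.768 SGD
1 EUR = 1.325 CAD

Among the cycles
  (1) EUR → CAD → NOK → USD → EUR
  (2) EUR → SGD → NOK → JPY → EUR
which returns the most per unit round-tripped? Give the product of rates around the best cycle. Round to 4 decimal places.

0.9543

(1) 1.325 × 7.599 × 0.09736 × 0.8829 = 0.86549
(2) 1.768 × 5.973 × 13.78 × 0.006558 = 0.95432
Highest is cycle (2) at 0.9543 (≤1, no arbitrage).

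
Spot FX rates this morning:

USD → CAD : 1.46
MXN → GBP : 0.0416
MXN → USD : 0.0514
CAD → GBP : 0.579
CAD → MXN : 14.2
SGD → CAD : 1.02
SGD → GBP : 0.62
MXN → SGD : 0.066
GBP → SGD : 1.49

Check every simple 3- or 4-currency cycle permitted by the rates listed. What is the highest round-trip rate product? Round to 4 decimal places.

1.0656

USD→CAD→MXN→USD: 1.46 × 14.2 × 0.0514 = 1.06562
CAD→MXN→SGD→CAD: 14.2 × 0.066 × 1.02 = 0.95594
CAD→MXN→GBP→SGD→CAD: 14.2 × 0.0416 × 1.49 × 1.02 = 0.89778
CAD→GBP→SGD→CAD: 0.579 × 1.49 × 1.02 = 0.87996
Maximum is USD→CAD→MXN→USD at 1.0656; arbitrage exists.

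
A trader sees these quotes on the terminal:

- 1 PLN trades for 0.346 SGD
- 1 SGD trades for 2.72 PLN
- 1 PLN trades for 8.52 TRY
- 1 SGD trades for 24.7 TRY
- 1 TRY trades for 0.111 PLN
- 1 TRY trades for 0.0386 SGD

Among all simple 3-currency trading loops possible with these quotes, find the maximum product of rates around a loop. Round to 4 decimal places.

TRY→PLN→SGD→TRY: 0.111 × 0.346 × 24.7 = 0.94863
TRY→SGD→PLN→TRY: 0.0386 × 2.72 × 8.52 = 0.89453
Maximum is TRY→PLN→SGD→TRY at 0.9486; no arbitrage — every cycle loses value.

0.9486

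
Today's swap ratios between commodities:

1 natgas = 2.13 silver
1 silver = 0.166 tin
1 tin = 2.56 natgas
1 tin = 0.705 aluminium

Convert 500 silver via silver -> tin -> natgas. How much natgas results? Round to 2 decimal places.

212.48

500 silver × 0.166 = 83 tin
83 tin × 2.56 = 212.48 natgas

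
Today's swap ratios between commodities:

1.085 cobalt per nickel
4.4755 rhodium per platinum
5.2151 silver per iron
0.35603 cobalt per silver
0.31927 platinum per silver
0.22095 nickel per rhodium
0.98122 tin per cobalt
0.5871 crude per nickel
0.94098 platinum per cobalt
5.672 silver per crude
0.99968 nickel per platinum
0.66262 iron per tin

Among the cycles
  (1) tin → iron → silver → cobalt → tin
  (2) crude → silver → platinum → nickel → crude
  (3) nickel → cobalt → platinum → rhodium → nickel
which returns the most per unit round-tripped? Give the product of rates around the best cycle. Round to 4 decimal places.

(1) 0.66262 × 5.2151 × 0.35603 × 0.98122 = 1.20720
(2) 5.672 × 0.31927 × 0.99968 × 0.5871 = 1.06284
(3) 1.085 × 0.94098 × 4.4755 × 0.22095 = 1.00959
Highest is cycle (1) at 1.2072 (>1, arbitrage).

1.2072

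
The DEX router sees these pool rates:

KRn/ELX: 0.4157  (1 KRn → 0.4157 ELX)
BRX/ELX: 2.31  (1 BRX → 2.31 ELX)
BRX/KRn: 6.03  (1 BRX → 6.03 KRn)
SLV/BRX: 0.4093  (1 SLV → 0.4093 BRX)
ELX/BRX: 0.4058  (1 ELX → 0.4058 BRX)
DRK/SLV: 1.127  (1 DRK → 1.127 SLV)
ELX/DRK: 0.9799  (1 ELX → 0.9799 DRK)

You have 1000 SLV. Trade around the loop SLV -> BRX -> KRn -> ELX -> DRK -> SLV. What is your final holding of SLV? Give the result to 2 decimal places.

1000 SLV × 0.4093 = 409.3 BRX
409.3 BRX × 6.03 = 2468.079 KRn
2468.079 KRn × 0.4157 = 1025.9804403 ELX
1025.9804403 ELX × 0.9799 = 1005.35823344997 DRK
1005.35823344997 DRK × 1.127 = 1133.03872909811619 SLV

1133.04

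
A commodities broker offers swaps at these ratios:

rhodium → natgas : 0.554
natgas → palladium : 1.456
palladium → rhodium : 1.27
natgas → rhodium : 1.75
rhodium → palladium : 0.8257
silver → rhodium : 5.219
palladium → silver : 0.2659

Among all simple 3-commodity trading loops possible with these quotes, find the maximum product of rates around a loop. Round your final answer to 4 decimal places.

palladium→silver→rhodium→palladium: 0.2659 × 5.219 × 0.8257 = 1.14585
palladium→rhodium→natgas→palladium: 1.27 × 0.554 × 1.456 = 1.02441
Maximum is palladium→silver→rhodium→palladium at 1.1459; arbitrage exists.

1.1459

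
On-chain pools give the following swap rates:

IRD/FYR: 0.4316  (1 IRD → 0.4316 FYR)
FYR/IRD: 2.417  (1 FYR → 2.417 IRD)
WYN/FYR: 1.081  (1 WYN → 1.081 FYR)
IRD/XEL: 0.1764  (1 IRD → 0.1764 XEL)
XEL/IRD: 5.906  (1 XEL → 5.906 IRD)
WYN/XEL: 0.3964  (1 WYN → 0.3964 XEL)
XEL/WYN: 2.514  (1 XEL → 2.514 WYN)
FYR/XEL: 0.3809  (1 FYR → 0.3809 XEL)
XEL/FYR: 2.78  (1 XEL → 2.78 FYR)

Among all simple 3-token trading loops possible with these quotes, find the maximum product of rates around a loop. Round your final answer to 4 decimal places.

FYR→IRD→XEL→FYR: 2.417 × 0.1764 × 2.78 = 1.18528
WYN→FYR→XEL→WYN: 1.081 × 0.3809 × 2.514 = 1.03515
FYR→XEL→IRD→FYR: 0.3809 × 5.906 × 0.4316 = 0.97093
Maximum is FYR→IRD→XEL→FYR at 1.1853; arbitrage exists.

1.1853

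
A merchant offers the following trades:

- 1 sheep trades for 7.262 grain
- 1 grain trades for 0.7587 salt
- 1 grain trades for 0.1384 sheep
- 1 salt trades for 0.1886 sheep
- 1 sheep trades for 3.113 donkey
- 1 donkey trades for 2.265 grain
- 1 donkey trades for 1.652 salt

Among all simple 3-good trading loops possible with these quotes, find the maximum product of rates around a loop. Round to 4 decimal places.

1.0391

grain→salt→sheep→grain: 0.7587 × 0.1886 × 7.262 = 1.03913
grain→sheep→donkey→grain: 0.1384 × 3.113 × 2.265 = 0.97585
donkey→salt→sheep→donkey: 1.652 × 0.1886 × 3.113 = 0.96991
Maximum is grain→salt→sheep→grain at 1.0391; arbitrage exists.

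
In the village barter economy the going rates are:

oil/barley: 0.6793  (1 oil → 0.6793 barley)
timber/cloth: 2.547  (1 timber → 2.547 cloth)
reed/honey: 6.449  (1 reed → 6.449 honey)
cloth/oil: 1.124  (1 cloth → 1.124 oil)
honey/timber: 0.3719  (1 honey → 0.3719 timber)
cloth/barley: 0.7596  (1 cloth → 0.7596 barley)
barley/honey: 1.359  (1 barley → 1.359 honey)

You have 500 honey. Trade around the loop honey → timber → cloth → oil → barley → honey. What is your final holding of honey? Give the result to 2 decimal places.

491.44

500 honey × 0.3719 = 185.95 timber
185.95 timber × 2.547 = 473.61465 cloth
473.61465 cloth × 1.124 = 532.3428666 oil
532.3428666 oil × 0.6793 = 361.62050928138 barley
361.62050928138 barley × 1.359 = 491.44227211339542 honey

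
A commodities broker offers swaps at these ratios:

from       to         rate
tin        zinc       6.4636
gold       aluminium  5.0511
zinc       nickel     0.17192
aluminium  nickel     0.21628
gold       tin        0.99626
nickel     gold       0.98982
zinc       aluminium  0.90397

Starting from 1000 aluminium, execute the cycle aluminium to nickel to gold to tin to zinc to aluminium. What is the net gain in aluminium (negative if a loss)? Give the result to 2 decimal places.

246.16

1000 aluminium × 0.21628 = 216.28 nickel
216.28 nickel × 0.98982 = 214.0782696 gold
214.0782696 gold × 0.99626 = 213.277616871696 tin
213.277616871696 tin × 6.4636 = 1378.5412044118942656 zinc
1378.5412044118942656 zinc × 0.90397 = 1246.159892552220059274432 aluminium
Net change: 1246.159892552220059274432 − 1000 = 246.159892552220059274432 aluminium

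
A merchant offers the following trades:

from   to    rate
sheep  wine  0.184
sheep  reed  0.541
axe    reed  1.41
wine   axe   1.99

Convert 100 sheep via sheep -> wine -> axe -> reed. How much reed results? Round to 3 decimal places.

100 sheep × 0.184 = 18.4 wine
18.4 wine × 1.99 = 36.616 axe
36.616 axe × 1.41 = 51.62856 reed

51.629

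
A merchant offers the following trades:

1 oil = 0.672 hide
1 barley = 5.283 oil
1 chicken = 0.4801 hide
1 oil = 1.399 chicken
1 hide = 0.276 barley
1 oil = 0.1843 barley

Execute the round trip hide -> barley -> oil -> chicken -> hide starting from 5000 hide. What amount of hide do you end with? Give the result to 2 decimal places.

4896.76

5000 hide × 0.276 = 1380 barley
1380 barley × 5.283 = 7290.54 oil
7290.54 oil × 1.399 = 10199.46546 chicken
10199.46546 chicken × 0.4801 = 4896.763367346 hide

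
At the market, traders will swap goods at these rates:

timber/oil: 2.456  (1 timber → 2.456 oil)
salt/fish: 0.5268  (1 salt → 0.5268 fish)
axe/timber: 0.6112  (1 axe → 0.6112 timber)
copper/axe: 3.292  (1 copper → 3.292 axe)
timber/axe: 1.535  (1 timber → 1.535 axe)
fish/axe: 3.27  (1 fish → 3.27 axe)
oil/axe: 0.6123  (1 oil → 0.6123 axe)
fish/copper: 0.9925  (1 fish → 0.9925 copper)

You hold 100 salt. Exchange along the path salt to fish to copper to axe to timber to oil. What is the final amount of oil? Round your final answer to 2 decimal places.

258.37

100 salt × 0.5268 = 52.68 fish
52.68 fish × 0.9925 = 52.2849 copper
52.2849 copper × 3.292 = 172.1218908 axe
172.1218908 axe × 0.6112 = 105.20089965696 timber
105.20089965696 timber × 2.456 = 258.37340955749376 oil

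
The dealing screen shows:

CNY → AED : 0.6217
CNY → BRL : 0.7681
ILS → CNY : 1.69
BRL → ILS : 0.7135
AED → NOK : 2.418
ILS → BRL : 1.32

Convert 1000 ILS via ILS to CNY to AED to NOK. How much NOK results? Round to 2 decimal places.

1000 ILS × 1.69 = 1690 CNY
1690 CNY × 0.6217 = 1050.673 AED
1050.673 AED × 2.418 = 2540.527314 NOK

2540.53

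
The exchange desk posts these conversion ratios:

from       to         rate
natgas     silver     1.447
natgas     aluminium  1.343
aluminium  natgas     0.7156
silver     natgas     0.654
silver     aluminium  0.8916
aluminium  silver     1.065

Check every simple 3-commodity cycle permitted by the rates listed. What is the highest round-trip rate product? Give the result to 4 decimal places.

silver→natgas→aluminium→silver: 0.654 × 1.343 × 1.065 = 0.93541
silver→aluminium→natgas→silver: 0.8916 × 0.7156 × 1.447 = 0.92323
Maximum is silver→natgas→aluminium→silver at 0.9354; no arbitrage — every cycle loses value.

0.9354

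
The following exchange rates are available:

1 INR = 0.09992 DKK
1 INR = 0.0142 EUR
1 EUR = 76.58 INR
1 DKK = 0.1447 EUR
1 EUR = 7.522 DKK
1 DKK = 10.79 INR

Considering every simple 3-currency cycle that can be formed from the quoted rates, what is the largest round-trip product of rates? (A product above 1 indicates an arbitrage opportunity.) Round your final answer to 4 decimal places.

INR→EUR→DKK→INR: 0.0142 × 7.522 × 10.79 = 1.15251
INR→DKK→EUR→INR: 0.09992 × 0.1447 × 76.58 = 1.10723
Maximum is INR→EUR→DKK→INR at 1.1525; arbitrage exists.

1.1525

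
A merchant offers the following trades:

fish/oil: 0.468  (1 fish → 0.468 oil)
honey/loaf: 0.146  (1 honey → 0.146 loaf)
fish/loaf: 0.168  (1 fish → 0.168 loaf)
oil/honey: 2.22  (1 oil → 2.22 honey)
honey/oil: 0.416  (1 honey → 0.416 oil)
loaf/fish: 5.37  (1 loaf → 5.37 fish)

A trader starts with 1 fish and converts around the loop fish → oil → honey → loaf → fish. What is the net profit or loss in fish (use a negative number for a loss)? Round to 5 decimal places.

1 fish × 0.468 = 0.468 oil
0.468 oil × 2.22 = 1.03896 honey
1.03896 honey × 0.146 = 0.15168816 loaf
0.15168816 loaf × 5.37 = 0.8145654192 fish
Net change: 0.8145654192 − 1 = -0.1854345808 fish

-0.18543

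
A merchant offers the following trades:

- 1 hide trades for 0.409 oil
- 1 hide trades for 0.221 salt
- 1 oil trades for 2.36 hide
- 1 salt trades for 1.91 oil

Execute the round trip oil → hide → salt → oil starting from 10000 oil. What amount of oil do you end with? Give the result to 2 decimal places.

10000 oil × 2.36 = 23600 hide
23600 hide × 0.221 = 5215.6 salt
5215.6 salt × 1.91 = 9961.796 oil

9961.80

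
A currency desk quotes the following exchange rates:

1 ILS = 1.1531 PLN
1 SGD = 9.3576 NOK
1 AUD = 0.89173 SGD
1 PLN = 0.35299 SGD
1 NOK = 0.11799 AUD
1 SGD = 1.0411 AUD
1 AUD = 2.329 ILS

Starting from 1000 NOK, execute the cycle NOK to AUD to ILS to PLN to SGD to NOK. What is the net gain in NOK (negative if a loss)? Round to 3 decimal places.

1000 NOK × 0.11799 = 117.99 AUD
117.99 AUD × 2.329 = 274.79871 ILS
274.79871 ILS × 1.1531 = 316.870392501 PLN
316.870392501 PLN × 0.35299 = 111.85207984892799 SGD
111.85207984892799 SGD × 9.3576 = 1046.667022394328559224 NOK
Net change: 1046.667022394328559224 − 1000 = 46.667022394328559224 NOK

46.667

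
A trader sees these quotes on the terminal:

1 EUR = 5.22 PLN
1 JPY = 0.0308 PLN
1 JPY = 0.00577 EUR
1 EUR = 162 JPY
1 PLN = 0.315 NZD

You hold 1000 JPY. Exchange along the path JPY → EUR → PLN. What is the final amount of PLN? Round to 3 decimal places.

1000 JPY × 0.00577 = 5.77 EUR
5.77 EUR × 5.22 = 30.1194 PLN

30.119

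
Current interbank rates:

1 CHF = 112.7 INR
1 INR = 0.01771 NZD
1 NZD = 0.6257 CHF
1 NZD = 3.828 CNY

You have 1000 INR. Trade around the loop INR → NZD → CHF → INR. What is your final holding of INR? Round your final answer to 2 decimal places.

1000 INR × 0.01771 = 17.71 NZD
17.71 NZD × 0.6257 = 11.081147 CHF
11.081147 CHF × 112.7 = 1248.8452669 INR

1248.85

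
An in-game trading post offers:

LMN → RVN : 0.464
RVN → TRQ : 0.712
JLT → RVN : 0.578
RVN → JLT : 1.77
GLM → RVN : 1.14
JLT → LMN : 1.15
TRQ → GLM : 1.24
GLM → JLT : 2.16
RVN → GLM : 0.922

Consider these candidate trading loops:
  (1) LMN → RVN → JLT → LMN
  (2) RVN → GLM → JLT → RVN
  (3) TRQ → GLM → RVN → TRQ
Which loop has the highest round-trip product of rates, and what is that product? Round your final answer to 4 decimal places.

(1) 0.464 × 1.77 × 1.15 = 0.94447
(2) 0.922 × 2.16 × 0.578 = 1.15110
(3) 1.24 × 1.14 × 0.712 = 1.00648
Highest is cycle (2) at 1.1511 (>1, arbitrage).

1.1511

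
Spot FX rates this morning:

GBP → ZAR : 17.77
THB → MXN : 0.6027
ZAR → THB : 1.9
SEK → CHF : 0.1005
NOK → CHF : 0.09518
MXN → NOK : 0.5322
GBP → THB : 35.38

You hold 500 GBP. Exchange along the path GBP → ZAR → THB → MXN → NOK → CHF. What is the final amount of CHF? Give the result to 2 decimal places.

500 GBP × 17.77 = 8885 ZAR
8885 ZAR × 1.9 = 16881.5 THB
16881.5 THB × 0.6027 = 10174.48005 MXN
10174.48005 MXN × 0.5322 = 5414.85828261 NOK
5414.85828261 NOK × 0.09518 = 515.3862113388198 CHF

515.39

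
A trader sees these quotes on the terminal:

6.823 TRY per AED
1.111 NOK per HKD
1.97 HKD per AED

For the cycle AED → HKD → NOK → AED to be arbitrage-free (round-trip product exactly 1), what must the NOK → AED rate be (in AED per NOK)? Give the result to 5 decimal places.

0.45690

Known legs of the cycle: 1.97 × 1.111 = 2.18867
For no arbitrage the full-cycle product must be 1, so the missing rate is 1 / 2.18867 ≈ 0.4568985.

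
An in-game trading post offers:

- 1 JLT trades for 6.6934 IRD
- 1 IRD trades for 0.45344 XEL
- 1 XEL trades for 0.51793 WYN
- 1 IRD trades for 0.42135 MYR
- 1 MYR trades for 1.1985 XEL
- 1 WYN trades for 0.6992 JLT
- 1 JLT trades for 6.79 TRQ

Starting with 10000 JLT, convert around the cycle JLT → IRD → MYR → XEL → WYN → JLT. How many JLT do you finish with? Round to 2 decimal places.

12240.53

10000 JLT × 6.6934 = 66934 IRD
66934 IRD × 0.42135 = 28202.6409 MYR
28202.6409 MYR × 1.1985 = 33800.86511865 XEL
33800.86511865 XEL × 0.51793 = 17506.4820709023945 WYN
17506.4820709023945 WYN × 0.6992 = 12240.5322639749542344 JLT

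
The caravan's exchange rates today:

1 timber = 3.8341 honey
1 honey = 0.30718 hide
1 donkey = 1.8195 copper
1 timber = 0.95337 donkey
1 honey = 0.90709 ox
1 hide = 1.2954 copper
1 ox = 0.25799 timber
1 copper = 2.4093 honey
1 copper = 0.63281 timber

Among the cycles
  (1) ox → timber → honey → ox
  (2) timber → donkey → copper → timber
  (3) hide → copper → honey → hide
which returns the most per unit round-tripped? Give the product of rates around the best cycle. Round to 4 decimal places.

1.0977

(1) 0.25799 × 3.8341 × 0.90709 = 0.89726
(2) 0.95337 × 1.8195 × 0.63281 = 1.09771
(3) 1.2954 × 2.4093 × 0.30718 = 0.95871
Highest is cycle (2) at 1.0977 (>1, arbitrage).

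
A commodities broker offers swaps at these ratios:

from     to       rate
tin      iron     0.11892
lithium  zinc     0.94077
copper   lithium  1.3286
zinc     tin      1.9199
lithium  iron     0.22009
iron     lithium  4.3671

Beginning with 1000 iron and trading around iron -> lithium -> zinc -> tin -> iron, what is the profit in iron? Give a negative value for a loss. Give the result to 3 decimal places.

1000 iron × 4.3671 = 4367.1 lithium
4367.1 lithium × 0.94077 = 4108.436667 zinc
4108.436667 zinc × 1.9199 = 7887.7875569733 tin
7887.7875569733 tin × 0.11892 = 938.015696275264836 iron
Net change: 938.015696275264836 − 1000 = -61.984303724735164 iron

-61.984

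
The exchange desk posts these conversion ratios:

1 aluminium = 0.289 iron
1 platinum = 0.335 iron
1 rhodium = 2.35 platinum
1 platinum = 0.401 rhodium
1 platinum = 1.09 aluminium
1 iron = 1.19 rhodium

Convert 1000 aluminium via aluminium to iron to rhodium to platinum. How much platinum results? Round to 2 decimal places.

808.19

1000 aluminium × 0.289 = 289 iron
289 iron × 1.19 = 343.91 rhodium
343.91 rhodium × 2.35 = 808.1885 platinum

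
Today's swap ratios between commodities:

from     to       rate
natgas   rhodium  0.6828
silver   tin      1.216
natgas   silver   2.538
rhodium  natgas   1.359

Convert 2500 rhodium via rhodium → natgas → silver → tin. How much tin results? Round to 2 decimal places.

10485.39

2500 rhodium × 1.359 = 3397.5 natgas
3397.5 natgas × 2.538 = 8622.855 silver
8622.855 silver × 1.216 = 10485.39168 tin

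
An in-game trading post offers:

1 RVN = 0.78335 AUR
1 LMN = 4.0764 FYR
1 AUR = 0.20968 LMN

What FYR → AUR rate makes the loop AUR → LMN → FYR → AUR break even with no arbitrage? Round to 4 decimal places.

Known legs of the cycle: 0.20968 × 4.0764 = 0.854739552
For no arbitrage the full-cycle product must be 1, so the missing rate is 1 / 0.854739552 ≈ 1.169947.

1.1699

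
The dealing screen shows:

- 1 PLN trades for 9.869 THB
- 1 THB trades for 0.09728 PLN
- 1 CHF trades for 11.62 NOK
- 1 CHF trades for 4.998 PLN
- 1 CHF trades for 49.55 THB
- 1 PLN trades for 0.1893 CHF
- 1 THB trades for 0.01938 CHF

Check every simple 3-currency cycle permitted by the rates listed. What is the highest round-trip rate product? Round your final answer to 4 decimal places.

PLN→THB→CHF→PLN: 9.869 × 0.01938 × 4.998 = 0.95592
PLN→CHF→THB→PLN: 0.1893 × 49.55 × 0.09728 = 0.91247
Maximum is PLN→THB→CHF→PLN at 0.9559; no arbitrage — every cycle loses value.

0.9559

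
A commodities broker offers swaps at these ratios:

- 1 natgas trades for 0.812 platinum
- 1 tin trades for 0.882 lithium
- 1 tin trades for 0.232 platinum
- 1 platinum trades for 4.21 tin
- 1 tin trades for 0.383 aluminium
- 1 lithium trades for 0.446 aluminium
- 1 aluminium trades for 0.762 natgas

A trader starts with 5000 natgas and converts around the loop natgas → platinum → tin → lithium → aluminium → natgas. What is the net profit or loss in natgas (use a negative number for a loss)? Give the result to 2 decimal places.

5000 natgas × 0.812 = 4060 platinum
4060 platinum × 4.21 = 17092.6 tin
17092.6 tin × 0.882 = 15075.6732 lithium
15075.6732 lithium × 0.446 = 6723.7502472 aluminium
6723.7502472 aluminium × 0.762 = 5123.4976883664 natgas
Net change: 5123.4976883664 − 5000 = 123.4976883664 natgas

123.50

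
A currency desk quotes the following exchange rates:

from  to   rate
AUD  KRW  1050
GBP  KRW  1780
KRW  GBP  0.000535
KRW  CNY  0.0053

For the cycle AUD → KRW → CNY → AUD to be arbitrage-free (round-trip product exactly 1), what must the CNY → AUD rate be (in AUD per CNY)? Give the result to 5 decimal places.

Known legs of the cycle: 1050 × 0.0053 = 5.565
For no arbitrage the full-cycle product must be 1, so the missing rate is 1 / 5.565 ≈ 0.1796945.

0.17969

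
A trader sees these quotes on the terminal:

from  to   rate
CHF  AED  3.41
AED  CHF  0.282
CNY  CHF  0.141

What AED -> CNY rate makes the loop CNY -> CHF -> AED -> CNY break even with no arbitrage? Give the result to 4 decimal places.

2.0798

Known legs of the cycle: 0.141 × 3.41 = 0.48081
For no arbitrage the full-cycle product must be 1, so the missing rate is 1 / 0.48081 ≈ 2.079824.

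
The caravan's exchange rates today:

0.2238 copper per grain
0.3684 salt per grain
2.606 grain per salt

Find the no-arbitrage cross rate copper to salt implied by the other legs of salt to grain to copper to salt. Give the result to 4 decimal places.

1.7146

Known legs of the cycle: 2.606 × 0.2238 = 0.5832228
For no arbitrage the full-cycle product must be 1, so the missing rate is 1 / 0.5832228 ≈ 1.714611.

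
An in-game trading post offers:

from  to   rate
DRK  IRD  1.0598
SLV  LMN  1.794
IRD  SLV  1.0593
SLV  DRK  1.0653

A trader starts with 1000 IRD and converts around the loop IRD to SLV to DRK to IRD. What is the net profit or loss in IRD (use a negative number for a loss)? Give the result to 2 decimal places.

1000 IRD × 1.0593 = 1059.3 SLV
1059.3 SLV × 1.0653 = 1128.47229 DRK
1128.47229 DRK × 1.0598 = 1195.954932942 IRD
Net change: 1195.954932942 − 1000 = 195.954932942 IRD

195.95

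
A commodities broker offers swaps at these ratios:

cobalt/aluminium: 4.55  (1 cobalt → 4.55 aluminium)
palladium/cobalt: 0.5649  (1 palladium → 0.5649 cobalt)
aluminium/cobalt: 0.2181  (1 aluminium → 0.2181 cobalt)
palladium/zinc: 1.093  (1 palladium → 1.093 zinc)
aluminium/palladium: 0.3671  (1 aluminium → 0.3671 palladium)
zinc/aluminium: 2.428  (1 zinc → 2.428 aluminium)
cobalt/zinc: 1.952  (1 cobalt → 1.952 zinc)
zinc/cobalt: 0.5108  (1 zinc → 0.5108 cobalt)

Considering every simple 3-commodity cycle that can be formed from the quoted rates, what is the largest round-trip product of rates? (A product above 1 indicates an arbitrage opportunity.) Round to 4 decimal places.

1.0337

cobalt→zinc→aluminium→cobalt: 1.952 × 2.428 × 0.2181 = 1.03368
aluminium→palladium→zinc→aluminium: 0.3671 × 1.093 × 2.428 = 0.97421
cobalt→aluminium→palladium→cobalt: 4.55 × 0.3671 × 0.5649 = 0.94356
Maximum is cobalt→zinc→aluminium→cobalt at 1.0337; arbitrage exists.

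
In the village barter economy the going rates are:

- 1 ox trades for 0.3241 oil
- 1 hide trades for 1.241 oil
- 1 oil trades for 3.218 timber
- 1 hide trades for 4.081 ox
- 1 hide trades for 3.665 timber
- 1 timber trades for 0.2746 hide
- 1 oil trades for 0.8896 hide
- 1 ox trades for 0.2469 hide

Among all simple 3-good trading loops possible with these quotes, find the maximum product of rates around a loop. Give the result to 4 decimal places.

hide→ox→oil→hide: 4.081 × 0.3241 × 0.8896 = 1.17663
hide→oil→timber→hide: 1.241 × 3.218 × 0.2746 = 1.09663
Maximum is hide→ox→oil→hide at 1.1766; arbitrage exists.

1.1766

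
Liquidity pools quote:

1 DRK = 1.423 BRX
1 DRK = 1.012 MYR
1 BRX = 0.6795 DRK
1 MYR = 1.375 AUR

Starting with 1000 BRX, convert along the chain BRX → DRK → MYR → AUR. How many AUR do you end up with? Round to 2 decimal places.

945.52

1000 BRX × 0.6795 = 679.5 DRK
679.5 DRK × 1.012 = 687.654 MYR
687.654 MYR × 1.375 = 945.52425 AUR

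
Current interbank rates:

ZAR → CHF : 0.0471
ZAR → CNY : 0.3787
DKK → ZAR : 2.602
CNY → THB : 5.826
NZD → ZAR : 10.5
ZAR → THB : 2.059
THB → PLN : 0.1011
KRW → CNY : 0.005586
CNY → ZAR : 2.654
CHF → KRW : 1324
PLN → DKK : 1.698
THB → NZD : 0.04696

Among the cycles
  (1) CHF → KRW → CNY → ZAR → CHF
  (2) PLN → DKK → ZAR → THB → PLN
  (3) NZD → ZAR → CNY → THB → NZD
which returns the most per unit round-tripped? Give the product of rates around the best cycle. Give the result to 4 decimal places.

1.0879

(1) 1324 × 0.005586 × 2.654 × 0.0471 = 0.92451
(2) 1.698 × 2.602 × 2.059 × 0.1011 = 0.91971
(3) 10.5 × 0.3787 × 5.826 × 0.04696 = 1.08789
Highest is cycle (3) at 1.0879 (>1, arbitrage).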